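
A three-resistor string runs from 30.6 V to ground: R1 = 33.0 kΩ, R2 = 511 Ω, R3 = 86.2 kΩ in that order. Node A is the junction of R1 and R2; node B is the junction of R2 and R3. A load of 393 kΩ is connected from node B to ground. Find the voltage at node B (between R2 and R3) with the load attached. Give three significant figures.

At node B, R3 is in parallel with the load: R3‖R_L = 70690 Ω.
Below node A the resistance is R2 + (R3‖R_L) = 71210 Ω, so V_A = 30.6 × 71210/104200 = 20.91 V.
Then V_B = V_A × (R3‖R_L)/(R2 + R3‖R_L) = 20.91 × 70690/71210 = 20.8 V.

V ≈ 20.8 V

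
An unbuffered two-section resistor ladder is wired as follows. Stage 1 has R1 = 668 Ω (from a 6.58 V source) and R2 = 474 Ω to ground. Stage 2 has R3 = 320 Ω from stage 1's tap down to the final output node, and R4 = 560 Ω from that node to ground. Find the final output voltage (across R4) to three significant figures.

Stage 2 presents R3+R4 = 880.0 Ω as a load on stage 1's tap.
Stage 1's lower leg becomes R2‖(R3+R4) = 308.1 Ω, so V_mid = 6.58 × 308.1/976.1 = 2.077 V.
Stage 2 is itself unloaded: V_out = V_mid × R4/(R3+R4) = 2.077 × 560/880.0 = 1.32 V.

V_out ≈ 1.32 V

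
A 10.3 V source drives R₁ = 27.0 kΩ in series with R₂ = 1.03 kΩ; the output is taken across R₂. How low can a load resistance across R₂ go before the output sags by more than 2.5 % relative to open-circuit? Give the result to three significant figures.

Output resistance R_th = R₁‖R₂ = (27000 × 1030)/28030 = 992.2 Ω.
The fractional drop is R_th/(R_th + R_L); requiring this ≤ 0.0250 gives R_L ≥ R_th(1/0.0250 − 1) = 992.2 × 39.00 = 38.7 kΩ.

R_L(min) ≈ 38.7 kΩ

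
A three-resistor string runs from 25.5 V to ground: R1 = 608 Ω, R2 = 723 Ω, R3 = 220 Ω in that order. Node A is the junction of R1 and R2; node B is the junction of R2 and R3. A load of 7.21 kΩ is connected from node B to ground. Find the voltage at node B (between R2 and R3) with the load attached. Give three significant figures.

At node B, R3 is in parallel with the load: R3‖R_L = 213.5 Ω.
Below node A the resistance is R2 + (R3‖R_L) = 936.5 Ω, so V_A = 25.5 × 936.5/1544 = 15.46 V.
Then V_B = V_A × (R3‖R_L)/(R2 + R3‖R_L) = 15.46 × 213.5/936.5 = 3.52 V.

V ≈ 3.52 V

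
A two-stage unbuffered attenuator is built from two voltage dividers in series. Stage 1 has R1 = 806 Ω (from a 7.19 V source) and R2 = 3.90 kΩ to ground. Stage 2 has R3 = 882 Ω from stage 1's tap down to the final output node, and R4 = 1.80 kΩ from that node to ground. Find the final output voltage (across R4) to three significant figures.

Stage 2 presents R3+R4 = 2682 Ω as a load on stage 1's tap.
Stage 1's lower leg becomes R2‖(R3+R4) = 1589 Ω, so V_mid = 7.19 × 1589/2395 = 4.770 V.
Stage 2 is itself unloaded: V_out = V_mid × R4/(R3+R4) = 4.770 × 1800/2682 = 3.20 V.

V_out ≈ 3.20 V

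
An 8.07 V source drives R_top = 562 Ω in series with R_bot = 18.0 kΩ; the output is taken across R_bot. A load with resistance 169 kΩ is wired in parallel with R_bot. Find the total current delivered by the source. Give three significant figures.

R_bot‖R_L = 16270 Ω, so the source sees R_top + R_bot‖R_L = 16830 Ω.
I = 8.07 V / 16830 Ω = 0.480 mA.

I ≈ 0.480 mA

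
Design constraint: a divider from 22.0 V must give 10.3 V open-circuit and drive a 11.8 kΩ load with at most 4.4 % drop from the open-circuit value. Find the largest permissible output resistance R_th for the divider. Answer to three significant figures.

R_th ≤ 543 Ω

Loading drop = R_th/(R_th + R_L) ≤ 0.0440, so R_th ≤ R_L · ε/(1−ε) = 11.8 kΩ × 0.0440/0.9560 = 543 Ω.
(Any R1, R2 with R2/(R1+R2) = 0.468 and R1‖R2 ≤ 543 Ω will meet the spec.)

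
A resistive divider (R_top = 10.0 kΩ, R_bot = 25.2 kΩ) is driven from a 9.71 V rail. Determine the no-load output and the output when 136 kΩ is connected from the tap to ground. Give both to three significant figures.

Open-circuit: V = 9.71 × 25.2/(10.0 + 25.2) = 6.95 V.
With the load, R_bot becomes R_bot‖R_L = 21.26 kΩ, so V = 9.71 × 21.26/31.26 = 6.60 V.

Unloaded: 6.95 V; loaded: 6.60 V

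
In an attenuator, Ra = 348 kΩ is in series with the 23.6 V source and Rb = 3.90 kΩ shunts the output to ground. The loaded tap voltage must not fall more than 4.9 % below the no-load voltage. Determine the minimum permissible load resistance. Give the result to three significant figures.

R_L(min) ≈ 74.9 kΩ

Output resistance R_th = Ra‖Rb = (348 × 3.90)/351.9 = 3.857 kΩ.
The fractional drop is R_th/(R_th + R_L); requiring this ≤ 0.0490 gives R_L ≥ R_th(1/0.0490 − 1) = 3.857 × 19.41 = 74.9 kΩ.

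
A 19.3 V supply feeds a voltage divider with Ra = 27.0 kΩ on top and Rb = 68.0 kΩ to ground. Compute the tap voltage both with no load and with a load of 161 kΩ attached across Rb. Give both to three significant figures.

Open-circuit: V = 19.3 × 68.0/(27.0 + 68.0) = 13.8 V.
With the load, Rb becomes Rb‖R_L = 47.81 kΩ, so V = 19.3 × 47.81/74.81 = 12.3 V.

Unloaded: 13.8 V; loaded: 12.3 V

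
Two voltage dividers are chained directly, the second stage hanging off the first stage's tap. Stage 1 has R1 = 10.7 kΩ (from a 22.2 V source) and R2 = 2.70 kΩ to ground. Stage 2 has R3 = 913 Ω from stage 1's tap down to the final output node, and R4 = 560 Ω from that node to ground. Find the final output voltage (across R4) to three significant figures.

Stage 2 presents R3+R4 = 1473 Ω as a load on stage 1's tap.
Stage 1's lower leg becomes R2‖(R3+R4) = 953.1 Ω, so V_mid = 22.2 × 953.1/11650 = 1.816 V.
Stage 2 is itself unloaded: V_out = V_mid × R4/(R3+R4) = 1.816 × 560/1473 = 0.690 V.

V_out ≈ 0.690 V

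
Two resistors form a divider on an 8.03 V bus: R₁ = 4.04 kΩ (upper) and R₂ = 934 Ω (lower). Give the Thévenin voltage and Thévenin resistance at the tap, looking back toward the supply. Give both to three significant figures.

V_th is the open-circuit tap voltage: 8.03 × 934/(4040 + 934) = 1.51 V.
With the supply zeroed, R₁ and R₂ appear in parallel from the tap: R_th = R₁‖R₂ = (4040 × 934)/4974 = 759 Ω.

V_th = 1.51 V, R_th = 759 Ω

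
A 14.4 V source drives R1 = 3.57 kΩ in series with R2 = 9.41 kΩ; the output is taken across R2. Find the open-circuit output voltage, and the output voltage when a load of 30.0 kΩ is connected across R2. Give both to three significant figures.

Open-circuit: V = 14.4 × 9.41/(3.57 + 9.41) = 10.4 V.
With the load, R2 becomes R2‖R_L = 7.163 kΩ, so V = 14.4 × 7.163/10.73 = 9.61 V.

Unloaded: 10.4 V; loaded: 9.61 V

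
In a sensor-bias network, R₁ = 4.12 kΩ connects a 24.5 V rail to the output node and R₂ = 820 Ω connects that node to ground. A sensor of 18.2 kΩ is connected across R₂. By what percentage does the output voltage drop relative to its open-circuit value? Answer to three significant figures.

The divider's output (Thévenin) resistance is R₁‖R₂ = 683.9 Ω.
Fractional drop under load = R_th/(R_th + R_L) = 683.9 / (683.9 + 18200) = 0.03622.
So the output falls by 3.62 %.

3.62 %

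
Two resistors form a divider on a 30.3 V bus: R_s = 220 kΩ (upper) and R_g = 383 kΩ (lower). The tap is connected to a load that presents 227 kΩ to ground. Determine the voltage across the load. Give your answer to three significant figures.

V_out ≈ 11.9 V

The load sits in parallel with R_g: R_g‖R_L = (383 × 227) / (383 + 227) = 142.5 kΩ.
V_out = 30.3 × 142.5 / (220 + 142.5) = 30.3 × 142.5/362.5 = 11.9 V.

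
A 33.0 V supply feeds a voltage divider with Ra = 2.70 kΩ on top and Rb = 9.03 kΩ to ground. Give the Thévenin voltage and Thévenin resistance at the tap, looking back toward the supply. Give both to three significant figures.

V_th is the open-circuit tap voltage: 33.0 × 9.03/(2.70 + 9.03) = 25.4 V.
With the supply zeroed, Ra and Rb appear in parallel from the tap: R_th = Ra‖Rb = (2.70 × 9.03)/11.73 = 2.08 kΩ.

V_th = 25.4 V, R_th = 2.08 kΩ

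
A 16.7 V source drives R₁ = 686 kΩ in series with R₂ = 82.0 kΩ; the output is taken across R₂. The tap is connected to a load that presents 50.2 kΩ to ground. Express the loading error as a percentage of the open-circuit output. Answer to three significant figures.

The divider's output (Thévenin) resistance is R₁‖R₂ = 73.24 kΩ.
Fractional drop under load = R_th/(R_th + R_L) = 73.24 / (73.24 + 50.2) = 0.5933.
So the output falls by 59.3 %.

59.3 %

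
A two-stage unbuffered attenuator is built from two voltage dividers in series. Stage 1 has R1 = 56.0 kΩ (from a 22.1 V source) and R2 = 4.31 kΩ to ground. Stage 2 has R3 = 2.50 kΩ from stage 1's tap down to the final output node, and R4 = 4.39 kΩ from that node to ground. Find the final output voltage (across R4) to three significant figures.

V_out ≈ 0.637 V

Stage 2 presents R3+R4 = 6.890 kΩ as a load on stage 1's tap.
Stage 1's lower leg becomes R2‖(R3+R4) = 2.651 kΩ, so V_mid = 22.1 × 2.651/58.65 = 0.9991 V.
Stage 2 is itself unloaded: V_out = V_mid × R4/(R3+R4) = 0.9991 × 4.39/6.890 = 0.637 V.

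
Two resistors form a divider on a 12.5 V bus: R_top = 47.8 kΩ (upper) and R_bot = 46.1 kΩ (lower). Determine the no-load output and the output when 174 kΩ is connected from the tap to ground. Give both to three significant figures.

Unloaded: 6.14 V; loaded: 5.41 V

Open-circuit: V = 12.5 × 46.1/(47.8 + 46.1) = 6.14 V.
With the load, R_bot becomes R_bot‖R_L = 36.44 kΩ, so V = 12.5 × 36.44/84.24 = 5.41 V.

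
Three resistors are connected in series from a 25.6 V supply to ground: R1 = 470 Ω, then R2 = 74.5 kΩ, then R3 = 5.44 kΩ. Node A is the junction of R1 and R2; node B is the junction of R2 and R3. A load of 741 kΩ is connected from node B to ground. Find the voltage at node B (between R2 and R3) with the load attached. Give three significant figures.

V ≈ 1.72 V

At node B, R3 is in parallel with the load: R3‖R_L = 5400 Ω.
Below node A the resistance is R2 + (R3‖R_L) = 79900 Ω, so V_A = 25.6 × 79900/80370 = 25.45 V.
Then V_B = V_A × (R3‖R_L)/(R2 + R3‖R_L) = 25.45 × 5400/79900 = 1.72 V.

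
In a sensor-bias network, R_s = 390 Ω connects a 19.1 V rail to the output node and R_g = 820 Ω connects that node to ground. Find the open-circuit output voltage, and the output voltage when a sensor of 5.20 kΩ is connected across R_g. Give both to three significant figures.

Unloaded: 12.9 V; loaded: 12.3 V

Open-circuit: V = 19.1 × 820/(390 + 820) = 12.9 V.
With the load, R_g becomes R_g‖R_L = 708.3 Ω, so V = 19.1 × 708.3/1098 = 12.3 V.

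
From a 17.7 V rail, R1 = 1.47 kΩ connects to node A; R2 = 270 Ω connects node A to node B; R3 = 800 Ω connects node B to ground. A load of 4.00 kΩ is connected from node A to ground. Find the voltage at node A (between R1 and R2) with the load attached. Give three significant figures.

V ≈ 6.46 V

Below node A the series string R2+R3 = 1070 Ω sits in parallel with the 4000 Ω load: 844.2 Ω.
V_A = 17.7 × 844.2/(1470 + 844.2) = 6.46 V.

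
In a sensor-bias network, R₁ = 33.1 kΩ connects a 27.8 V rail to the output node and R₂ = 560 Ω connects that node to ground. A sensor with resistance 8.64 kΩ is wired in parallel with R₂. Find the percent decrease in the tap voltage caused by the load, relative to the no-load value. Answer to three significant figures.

5.99 %

The divider's output (Thévenin) resistance is R₁‖R₂ = 550.7 Ω.
Fractional drop under load = R_th/(R_th + R_L) = 550.7 / (550.7 + 8640) = 0.05992.
So the output falls by 5.99 %.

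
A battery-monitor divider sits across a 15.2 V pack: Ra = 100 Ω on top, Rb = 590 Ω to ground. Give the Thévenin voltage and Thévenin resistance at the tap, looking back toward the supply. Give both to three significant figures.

V_th = 13.0 V, R_th = 85.5 Ω

V_th is the open-circuit tap voltage: 15.2 × 590/(100 + 590) = 13.0 V.
With the supply zeroed, Ra and Rb appear in parallel from the tap: R_th = Ra‖Rb = (100 × 590)/690.0 = 85.5 Ω.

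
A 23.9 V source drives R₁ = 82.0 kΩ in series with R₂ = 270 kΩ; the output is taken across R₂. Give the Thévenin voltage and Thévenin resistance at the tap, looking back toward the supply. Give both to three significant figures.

V_th is the open-circuit tap voltage: 23.9 × 270/(82.0 + 270) = 18.3 V.
With the supply zeroed, R₁ and R₂ appear in parallel from the tap: R_th = R₁‖R₂ = (82.0 × 270)/352.0 = 62.9 kΩ.

V_th = 18.3 V, R_th = 62.9 kΩ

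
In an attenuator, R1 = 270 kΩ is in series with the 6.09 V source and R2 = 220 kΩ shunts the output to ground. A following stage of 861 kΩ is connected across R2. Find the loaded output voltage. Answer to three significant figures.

The load sits in parallel with R2: R2‖R_L = (220 × 861) / (220 + 861) = 175.2 kΩ.
V_out = 6.09 × 175.2 / (270 + 175.2) = 6.09 × 175.2/445.2 = 2.40 V.

V_out ≈ 2.40 V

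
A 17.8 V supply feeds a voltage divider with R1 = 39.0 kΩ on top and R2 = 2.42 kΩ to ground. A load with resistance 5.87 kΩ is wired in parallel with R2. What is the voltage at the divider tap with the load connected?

The load sits in parallel with R2: R2‖R_L = (2.42 × 5.87) / (2.42 + 5.87) = 1.714 kΩ.
V_out = 17.8 × 1.714 / (39.0 + 1.714) = 17.8 × 1.714/40.71 = 0.749 V.

V_out ≈ 0.749 V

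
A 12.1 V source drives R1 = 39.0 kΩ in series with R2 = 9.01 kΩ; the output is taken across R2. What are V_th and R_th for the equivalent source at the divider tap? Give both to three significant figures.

V_th is the open-circuit tap voltage: 12.1 × 9.01/(39.0 + 9.01) = 2.27 V.
With the supply zeroed, R1 and R2 appear in parallel from the tap: R_th = R1‖R2 = (39.0 × 9.01)/48.01 = 7.32 kΩ.

V_th = 2.27 V, R_th = 7.32 kΩ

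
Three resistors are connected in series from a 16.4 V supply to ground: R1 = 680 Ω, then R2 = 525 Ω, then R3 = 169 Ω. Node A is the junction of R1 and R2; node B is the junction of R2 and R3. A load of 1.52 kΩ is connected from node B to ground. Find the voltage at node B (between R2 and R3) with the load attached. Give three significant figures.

V ≈ 1.84 V

At node B, R3 is in parallel with the load: R3‖R_L = 152.1 Ω.
Below node A the resistance is R2 + (R3‖R_L) = 677.1 Ω, so V_A = 16.4 × 677.1/1357 = 8.182 V.
Then V_B = V_A × (R3‖R_L)/(R2 + R3‖R_L) = 8.182 × 152.1/677.1 = 1.84 V.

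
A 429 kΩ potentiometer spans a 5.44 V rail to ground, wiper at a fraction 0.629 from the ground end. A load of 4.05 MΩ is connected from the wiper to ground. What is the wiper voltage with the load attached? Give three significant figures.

The wiper splits the pot into (1−α)R = 159.2 kΩ above and αR = 269.8 kΩ below.
Lower section ‖ load = 253.0 kΩ.
V_wiper = 5.44 × 253.0/(159.2 + 253.0) = 3.34 V.

V ≈ 3.34 V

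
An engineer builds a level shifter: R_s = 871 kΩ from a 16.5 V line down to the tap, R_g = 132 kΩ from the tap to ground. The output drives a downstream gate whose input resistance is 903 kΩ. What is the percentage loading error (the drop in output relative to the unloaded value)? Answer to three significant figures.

11.3 %

Unloaded V = 16.5 × 132/1003 = 2.1715 V.
Loaded: R_g‖R_L = 115.2 kΩ, giving V = 16.5 × 115.2/986.2 = 1.9269 V.
Drop = (2.1715 − 1.9269) / 2.1715 = 11.3 %.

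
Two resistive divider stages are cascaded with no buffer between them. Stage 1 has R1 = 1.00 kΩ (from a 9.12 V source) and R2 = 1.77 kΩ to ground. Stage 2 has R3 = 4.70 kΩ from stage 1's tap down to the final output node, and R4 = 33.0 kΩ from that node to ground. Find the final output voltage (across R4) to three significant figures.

V_out ≈ 5.02 V

Stage 2 presents R3+R4 = 37.70 kΩ as a load on stage 1's tap.
Stage 1's lower leg becomes R2‖(R3+R4) = 1.691 kΩ, so V_mid = 9.12 × 1.691/2.691 = 5.730 V.
Stage 2 is itself unloaded: V_out = V_mid × R4/(R3+R4) = 5.730 × 33.0/37.70 = 5.02 V.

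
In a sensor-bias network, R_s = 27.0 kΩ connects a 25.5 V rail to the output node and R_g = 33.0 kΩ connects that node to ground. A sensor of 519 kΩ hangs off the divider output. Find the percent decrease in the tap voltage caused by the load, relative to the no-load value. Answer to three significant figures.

2.78 %

The divider's output (Thévenin) resistance is R_s‖R_g = 14.85 kΩ.
Fractional drop under load = R_th/(R_th + R_L) = 14.85 / (14.85 + 519) = 0.02782.
So the output falls by 2.78 %.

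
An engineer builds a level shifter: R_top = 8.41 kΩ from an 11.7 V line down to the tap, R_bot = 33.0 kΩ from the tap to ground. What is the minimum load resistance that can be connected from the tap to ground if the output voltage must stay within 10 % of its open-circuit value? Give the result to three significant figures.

R_L(min) ≈ 60.3 kΩ

Output resistance R_th = R_top‖R_bot = (8.41 × 33.0)/41.41 = 6.702 kΩ.
The fractional drop is R_th/(R_th + R_L); requiring this ≤ 0.100 gives R_L ≥ R_th(1/0.100 − 1) = 6.702 × 9.000 = 60.3 kΩ.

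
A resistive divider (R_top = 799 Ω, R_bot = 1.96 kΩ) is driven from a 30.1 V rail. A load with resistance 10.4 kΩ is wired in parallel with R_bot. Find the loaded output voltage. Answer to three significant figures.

The load sits in parallel with R_bot: R_bot‖R_L = (1960 × 10400) / (1960 + 10400) = 1649 Ω.
V_out = 30.1 × 1649 / (799 + 1649) = 30.1 × 1649/2448 = 20.3 V.
(Unloaded it would have been 21.4 V.)

V_out ≈ 20.3 V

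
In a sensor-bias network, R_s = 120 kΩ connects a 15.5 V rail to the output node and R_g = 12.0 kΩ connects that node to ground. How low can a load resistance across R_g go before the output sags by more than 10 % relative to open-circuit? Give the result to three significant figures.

R_L(min) ≈ 98.2 kΩ

Output resistance R_th = R_s‖R_g = (120 × 12.0)/132.0 = 10.91 kΩ.
The fractional drop is R_th/(R_th + R_L); requiring this ≤ 0.100 gives R_L ≥ R_th(1/0.100 − 1) = 10.91 × 9.000 = 98.2 kΩ.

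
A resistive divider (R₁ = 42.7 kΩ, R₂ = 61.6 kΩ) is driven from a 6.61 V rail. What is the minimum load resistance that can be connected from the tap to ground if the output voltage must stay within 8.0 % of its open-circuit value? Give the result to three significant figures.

Output resistance R_th = R₁‖R₂ = (42.7 × 61.6)/104.3 = 25.22 kΩ.
The fractional drop is R_th/(R_th + R_L); requiring this ≤ 0.0800 gives R_L ≥ R_th(1/0.0800 − 1) = 25.22 × 11.50 = 290 kΩ.

R_L(min) ≈ 290 kΩ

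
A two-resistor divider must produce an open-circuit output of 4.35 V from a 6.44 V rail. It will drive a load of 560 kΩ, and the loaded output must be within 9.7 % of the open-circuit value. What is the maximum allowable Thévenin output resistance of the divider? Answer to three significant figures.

R_th ≤ 60.2 kΩ

Loading drop = R_th/(R_th + R_L) ≤ 0.0970, so R_th ≤ R_L · ε/(1−ε) = 560 kΩ × 0.0970/0.9030 = 60.2 kΩ.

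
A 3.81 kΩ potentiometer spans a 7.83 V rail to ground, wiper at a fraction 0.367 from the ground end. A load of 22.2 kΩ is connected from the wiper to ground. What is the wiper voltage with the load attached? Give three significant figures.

V ≈ 2.76 V

The wiper splits the pot into (1−α)R = 2.412 kΩ above and αR = 1.398 kΩ below.
Lower section ‖ load = 1.315 kΩ.
V_wiper = 7.83 × 1.315/(2.412 + 1.315) = 2.76 V.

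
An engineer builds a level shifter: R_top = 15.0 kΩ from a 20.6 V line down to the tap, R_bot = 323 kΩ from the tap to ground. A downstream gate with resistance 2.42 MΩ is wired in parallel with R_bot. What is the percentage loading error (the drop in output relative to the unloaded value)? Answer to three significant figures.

0.589 %

The divider's output (Thévenin) resistance is R_top‖R_bot = 14.33 kΩ.
Fractional drop under load = R_th/(R_th + R_L) = 14.33 / (14.33 + 2420) = 0.005888.
So the output falls by 0.589 %.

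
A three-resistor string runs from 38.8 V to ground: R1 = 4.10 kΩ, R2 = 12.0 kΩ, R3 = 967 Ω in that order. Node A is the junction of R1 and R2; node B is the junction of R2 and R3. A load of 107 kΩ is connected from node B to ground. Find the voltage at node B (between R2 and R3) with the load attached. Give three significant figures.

At node B, R3 is in parallel with the load: R3‖R_L = 958.3 Ω.
Below node A the resistance is R2 + (R3‖R_L) = 12960 Ω, so V_A = 38.8 × 12960/17060 = 29.47 V.
Then V_B = V_A × (R3‖R_L)/(R2 + R3‖R_L) = 29.47 × 958.3/12960 = 2.18 V.

V ≈ 2.18 V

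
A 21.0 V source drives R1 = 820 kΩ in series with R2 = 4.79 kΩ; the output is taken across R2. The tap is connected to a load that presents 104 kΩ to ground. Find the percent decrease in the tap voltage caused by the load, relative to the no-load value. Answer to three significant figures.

4.38 %

The divider's output (Thévenin) resistance is R1‖R2 = 4.762 kΩ.
Fractional drop under load = R_th/(R_th + R_L) = 4.762 / (4.762 + 104) = 0.04379.
So the output falls by 4.38 %.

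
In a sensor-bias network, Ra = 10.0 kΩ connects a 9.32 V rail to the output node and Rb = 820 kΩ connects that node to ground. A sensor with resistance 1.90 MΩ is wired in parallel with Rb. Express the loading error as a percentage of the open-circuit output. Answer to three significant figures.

0.517 %

The divider's output (Thévenin) resistance is Ra‖Rb = 9.880 kΩ.
Fractional drop under load = R_th/(R_th + R_L) = 9.880 / (9.880 + 1900) = 0.005173.
So the output falls by 0.517 %.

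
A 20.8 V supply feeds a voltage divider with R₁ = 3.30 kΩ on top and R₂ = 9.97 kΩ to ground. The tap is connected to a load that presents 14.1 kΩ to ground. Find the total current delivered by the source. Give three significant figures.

I ≈ 2.28 mA

R₂‖R_L = 5.840 kΩ, so the source sees R₁ + R₂‖R_L = 9.140 kΩ.
I = 20.8 V / 9.140 kΩ = 2.28 mA.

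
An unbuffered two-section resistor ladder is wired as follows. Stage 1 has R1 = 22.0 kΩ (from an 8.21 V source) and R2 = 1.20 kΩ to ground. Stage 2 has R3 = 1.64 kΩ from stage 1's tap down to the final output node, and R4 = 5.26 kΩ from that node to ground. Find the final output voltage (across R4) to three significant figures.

Stage 2 presents R3+R4 = 6.900 kΩ as a load on stage 1's tap.
Stage 1's lower leg becomes R2‖(R3+R4) = 1.022 kΩ, so V_mid = 8.21 × 1.022/23.02 = 0.3645 V.
Stage 2 is itself unloaded: V_out = V_mid × R4/(R3+R4) = 0.3645 × 5.26/6.900 = 0.278 V.

V_out ≈ 0.278 V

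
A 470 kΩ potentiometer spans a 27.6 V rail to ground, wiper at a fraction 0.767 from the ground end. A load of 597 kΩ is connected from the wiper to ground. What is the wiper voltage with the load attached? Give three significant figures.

V ≈ 18.6 V

The wiper splits the pot into (1−α)R = 109.5 kΩ above and αR = 360.5 kΩ below.
Lower section ‖ load = 224.8 kΩ.
V_wiper = 27.6 × 224.8/(109.5 + 224.8) = 18.6 V.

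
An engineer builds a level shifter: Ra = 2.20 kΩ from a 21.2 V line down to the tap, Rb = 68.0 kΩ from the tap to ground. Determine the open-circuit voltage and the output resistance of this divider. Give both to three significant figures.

V_th is the open-circuit tap voltage: 21.2 × 68.0/(2.20 + 68.0) = 20.5 V.
With the supply zeroed, Ra and Rb appear in parallel from the tap: R_th = Ra‖Rb = (2.20 × 68.0)/70.20 = 2.13 kΩ.

V_th = 20.5 V, R_th = 2.13 kΩ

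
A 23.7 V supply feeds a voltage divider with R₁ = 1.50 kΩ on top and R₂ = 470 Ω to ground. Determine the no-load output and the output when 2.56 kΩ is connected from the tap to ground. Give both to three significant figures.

Open-circuit: V = 23.7 × 470/(1500 + 470) = 5.65 V.
With the load, R₂ becomes R₂‖R_L = 397.1 Ω, so V = 23.7 × 397.1/1897 = 4.96 V.

Unloaded: 5.65 V; loaded: 4.96 V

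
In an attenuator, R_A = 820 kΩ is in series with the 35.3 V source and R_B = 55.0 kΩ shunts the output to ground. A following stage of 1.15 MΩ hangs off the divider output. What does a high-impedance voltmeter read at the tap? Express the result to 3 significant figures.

V_out ≈ 2.12 V

The load sits in parallel with R_B: R_B‖R_L = (55.0 × 1150) / (55.0 + 1150) = 52.49 kΩ.
V_out = 35.3 × 52.49 / (820 + 52.49) = 35.3 × 52.49/872.5 = 2.12 V.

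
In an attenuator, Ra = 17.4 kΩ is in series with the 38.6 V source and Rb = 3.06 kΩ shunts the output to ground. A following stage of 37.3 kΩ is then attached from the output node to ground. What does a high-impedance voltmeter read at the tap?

The load sits in parallel with Rb: Rb‖R_L = (3.06 × 37.3) / (3.06 + 37.3) = 2.828 kΩ.
V_out = 38.6 × 2.828 / (17.4 + 2.828) = 38.6 × 2.828/20.23 = 5.40 V.

V_out ≈ 5.40 V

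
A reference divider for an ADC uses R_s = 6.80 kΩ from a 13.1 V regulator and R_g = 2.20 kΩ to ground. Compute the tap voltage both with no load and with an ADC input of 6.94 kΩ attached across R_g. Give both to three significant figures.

Unloaded: 3.20 V; loaded: 2.58 V

Open-circuit: V = 13.1 × 2.20/(6.80 + 2.20) = 3.20 V.
With the load, R_g becomes R_g‖R_L = 1.670 kΩ, so V = 13.1 × 1.670/8.470 = 2.58 V.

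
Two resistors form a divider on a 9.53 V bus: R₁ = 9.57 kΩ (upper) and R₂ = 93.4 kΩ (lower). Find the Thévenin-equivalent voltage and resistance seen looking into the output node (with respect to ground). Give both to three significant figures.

V_th = 8.64 V, R_th = 8.68 kΩ

V_th is the open-circuit tap voltage: 9.53 × 93.4/(9.57 + 93.4) = 8.64 V.
With the supply zeroed, R₁ and R₂ appear in parallel from the tap: R_th = R₁‖R₂ = (9.57 × 93.4)/103.0 = 8.68 kΩ.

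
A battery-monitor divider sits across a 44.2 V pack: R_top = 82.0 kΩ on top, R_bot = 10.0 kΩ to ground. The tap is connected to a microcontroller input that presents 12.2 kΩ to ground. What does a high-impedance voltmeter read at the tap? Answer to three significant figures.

The load sits in parallel with R_bot: R_bot‖R_L = (10.0 × 12.2) / (10.0 + 12.2) = 5.495 kΩ.
V_out = 44.2 × 5.495 / (82.0 + 5.495) = 44.2 × 5.495/87.50 = 2.78 V.

V_out ≈ 2.78 V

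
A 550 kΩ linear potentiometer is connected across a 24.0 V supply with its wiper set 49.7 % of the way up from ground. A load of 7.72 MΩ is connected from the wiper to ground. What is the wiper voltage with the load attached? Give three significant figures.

V ≈ 11.7 V

The wiper splits the pot into (1−α)R = 276.6 kΩ above and αR = 273.4 kΩ below.
Lower section ‖ load = 264.0 kΩ.
V_wiper = 24.0 × 264.0/(276.6 + 264.0) = 11.7 V.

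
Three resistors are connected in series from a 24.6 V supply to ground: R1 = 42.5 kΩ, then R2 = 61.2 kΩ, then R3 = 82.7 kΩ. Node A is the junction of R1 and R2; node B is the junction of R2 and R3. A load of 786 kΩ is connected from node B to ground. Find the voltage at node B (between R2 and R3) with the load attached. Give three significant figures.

At node B, R3 is in parallel with the load: R3‖R_L = 74.83 kΩ.
Below node A the resistance is R2 + (R3‖R_L) = 136.0 kΩ, so V_A = 24.6 × 136.0/178.5 = 18.74 V.
Then V_B = V_A × (R3‖R_L)/(R2 + R3‖R_L) = 18.74 × 74.83/136.0 = 10.3 V.

V ≈ 10.3 V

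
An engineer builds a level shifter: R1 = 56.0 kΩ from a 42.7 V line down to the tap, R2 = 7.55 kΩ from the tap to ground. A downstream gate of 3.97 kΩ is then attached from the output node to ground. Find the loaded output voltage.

V_out ≈ 1.90 V

The load sits in parallel with R2: R2‖R_L = (7.55 × 3.97) / (7.55 + 3.97) = 2.602 kΩ.
V_out = 42.7 × 2.602 / (56.0 + 2.602) = 42.7 × 2.602/58.60 = 1.90 V.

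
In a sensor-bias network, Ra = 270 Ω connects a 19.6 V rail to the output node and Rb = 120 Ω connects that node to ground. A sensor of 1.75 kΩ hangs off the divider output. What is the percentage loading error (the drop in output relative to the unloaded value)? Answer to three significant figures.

The divider's output (Thévenin) resistance is Ra‖Rb = 83.08 Ω.
Fractional drop under load = R_th/(R_th + R_L) = 83.08 / (83.08 + 1750) = 0.04532.
So the output falls by 4.53 %.

4.53 %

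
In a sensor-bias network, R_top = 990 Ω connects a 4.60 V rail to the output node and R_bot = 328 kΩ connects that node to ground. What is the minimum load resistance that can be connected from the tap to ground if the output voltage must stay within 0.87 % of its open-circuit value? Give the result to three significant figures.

R_L(min) ≈ 112 kΩ

Output resistance R_th = R_top‖R_bot = (990 × 328000)/329000 = 987.0 Ω.
The fractional drop is R_th/(R_th + R_L); requiring this ≤ 0.00870 gives R_L ≥ R_th(1/0.00870 − 1) = 987.0 × 113.9 = 112 kΩ.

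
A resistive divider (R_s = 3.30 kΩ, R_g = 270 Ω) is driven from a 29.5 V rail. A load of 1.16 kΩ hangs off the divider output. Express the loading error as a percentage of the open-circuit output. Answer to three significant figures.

The divider's output (Thévenin) resistance is R_s‖R_g = 249.6 Ω.
Fractional drop under load = R_th/(R_th + R_L) = 249.6 / (249.6 + 1160) = 0.1771.
So the output falls by 17.7 %.

17.7 %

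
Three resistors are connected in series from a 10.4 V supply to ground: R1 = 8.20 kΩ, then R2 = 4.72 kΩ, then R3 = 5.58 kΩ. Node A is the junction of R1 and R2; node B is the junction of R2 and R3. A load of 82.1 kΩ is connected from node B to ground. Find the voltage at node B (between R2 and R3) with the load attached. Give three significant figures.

At node B, R3 is in parallel with the load: R3‖R_L = 5.225 kΩ.
Below node A the resistance is R2 + (R3‖R_L) = 9.945 kΩ, so V_A = 10.4 × 9.945/18.14 = 5.700 V.
Then V_B = V_A × (R3‖R_L)/(R2 + R3‖R_L) = 5.700 × 5.225/9.945 = 2.99 V.

V ≈ 2.99 V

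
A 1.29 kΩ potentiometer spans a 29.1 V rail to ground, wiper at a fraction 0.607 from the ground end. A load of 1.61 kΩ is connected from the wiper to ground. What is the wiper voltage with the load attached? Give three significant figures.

The wiper splits the pot into (1−α)R = 507.0 Ω above and αR = 783.0 Ω below.
Lower section ‖ load = 526.8 Ω.
V_wiper = 29.1 × 526.8/(507.0 + 526.8) = 14.8 V.

V ≈ 14.8 V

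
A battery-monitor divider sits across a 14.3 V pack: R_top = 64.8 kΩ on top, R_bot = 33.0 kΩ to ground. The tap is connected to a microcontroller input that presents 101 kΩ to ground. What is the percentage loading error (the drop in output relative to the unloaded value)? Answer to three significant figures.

Unloaded V = 14.3 × 33.0/97.80 = 4.825 V.
Loaded: R_bot‖R_L = 24.87 kΩ, giving V = 14.3 × 24.87/89.67 = 3.966 V.
Drop = (4.825 − 3.966) / 4.825 = 17.8 %.

17.8 %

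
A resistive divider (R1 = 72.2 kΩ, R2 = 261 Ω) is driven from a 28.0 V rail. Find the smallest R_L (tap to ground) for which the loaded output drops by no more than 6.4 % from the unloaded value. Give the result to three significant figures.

Output resistance R_th = R1‖R2 = (72200 × 261)/72460 = 260.1 Ω.
The fractional drop is R_th/(R_th + R_L); requiring this ≤ 0.0640 gives R_L ≥ R_th(1/0.0640 − 1) = 260.1 × 14.62 = 3.80 kΩ.

R_L(min) ≈ 3.80 kΩ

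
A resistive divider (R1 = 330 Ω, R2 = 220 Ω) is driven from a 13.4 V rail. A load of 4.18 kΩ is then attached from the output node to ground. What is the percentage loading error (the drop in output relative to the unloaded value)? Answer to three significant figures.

The divider's output (Thévenin) resistance is R1‖R2 = 132.0 Ω.
Fractional drop under load = R_th/(R_th + R_L) = 132.0 / (132.0 + 4180) = 0.03061.
So the output falls by 3.06 %.

3.06 %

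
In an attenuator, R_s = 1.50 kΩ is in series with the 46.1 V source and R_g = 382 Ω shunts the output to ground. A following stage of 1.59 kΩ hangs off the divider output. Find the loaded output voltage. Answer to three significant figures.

The load sits in parallel with R_g: R_g‖R_L = (382 × 1590) / (382 + 1590) = 308.0 Ω.
V_out = 46.1 × 308.0 / (1500 + 308.0) = 46.1 × 308.0/1808 = 7.85 V.
(Unloaded it would have been 9.36 V.)

V_out ≈ 7.85 V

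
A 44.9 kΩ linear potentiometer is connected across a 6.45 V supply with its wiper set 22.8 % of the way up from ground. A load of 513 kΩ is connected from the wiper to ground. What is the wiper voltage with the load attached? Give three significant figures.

V ≈ 1.45 V

The wiper splits the pot into (1−α)R = 34.66 kΩ above and αR = 10.24 kΩ below.
Lower section ‖ load = 10.04 kΩ.
V_wiper = 6.45 × 10.04/(34.66 + 10.04) = 1.45 V.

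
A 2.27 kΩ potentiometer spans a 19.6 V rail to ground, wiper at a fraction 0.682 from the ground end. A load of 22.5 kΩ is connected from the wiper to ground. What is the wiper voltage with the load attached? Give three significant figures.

The wiper splits the pot into (1−α)R = 721.9 Ω above and αR = 1548 Ω below.
Lower section ‖ load = 1448 Ω.
V_wiper = 19.6 × 1448/(721.9 + 1448) = 13.1 V.

V ≈ 13.1 V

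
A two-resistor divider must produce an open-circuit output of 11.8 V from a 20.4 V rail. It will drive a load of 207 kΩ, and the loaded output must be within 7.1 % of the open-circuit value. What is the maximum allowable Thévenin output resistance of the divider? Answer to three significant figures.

R_th ≤ 15.8 kΩ

Loading drop = R_th/(R_th + R_L) ≤ 0.0710, so R_th ≤ R_L · ε/(1−ε) = 207 kΩ × 0.0710/0.9290 = 15.8 kΩ.
(Any R1, R2 with R2/(R1+R2) = 0.578 and R1‖R2 ≤ 15.8 kΩ will meet the spec.)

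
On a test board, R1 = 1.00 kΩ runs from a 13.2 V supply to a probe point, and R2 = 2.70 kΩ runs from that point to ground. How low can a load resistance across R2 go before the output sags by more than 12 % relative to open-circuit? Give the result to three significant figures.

Output resistance R_th = R1‖R2 = (1000 × 2700)/3700 = 729.7 Ω.
The fractional drop is R_th/(R_th + R_L); requiring this ≤ 0.120 gives R_L ≥ R_th(1/0.120 − 1) = 729.7 × 7.333 = 5.35 kΩ.

R_L(min) ≈ 5.35 kΩ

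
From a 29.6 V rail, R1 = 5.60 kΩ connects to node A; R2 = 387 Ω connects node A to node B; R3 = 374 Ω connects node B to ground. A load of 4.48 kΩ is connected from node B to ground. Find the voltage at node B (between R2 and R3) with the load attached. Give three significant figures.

At node B, R3 is in parallel with the load: R3‖R_L = 345.2 Ω.
Below node A the resistance is R2 + (R3‖R_L) = 732.2 Ω, so V_A = 29.6 × 732.2/6332 = 3.423 V.
Then V_B = V_A × (R3‖R_L)/(R2 + R3‖R_L) = 3.423 × 345.2/732.2 = 1.61 V.

V ≈ 1.61 V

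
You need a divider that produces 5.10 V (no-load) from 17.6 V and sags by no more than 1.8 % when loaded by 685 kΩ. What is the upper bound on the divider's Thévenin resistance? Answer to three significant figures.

R_th ≤ 12.6 kΩ

Loading drop = R_th/(R_th + R_L) ≤ 0.0180, so R_th ≤ R_L · ε/(1−ε) = 685 kΩ × 0.0180/0.9820 = 12.6 kΩ.
(Any R1, R2 with R2/(R1+R2) = 0.290 and R1‖R2 ≤ 12.6 kΩ will meet the spec.)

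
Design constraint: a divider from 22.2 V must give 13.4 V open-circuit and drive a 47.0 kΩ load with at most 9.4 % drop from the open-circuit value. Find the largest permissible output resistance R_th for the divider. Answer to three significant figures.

Loading drop = R_th/(R_th + R_L) ≤ 0.0940, so R_th ≤ R_L · ε/(1−ε) = 47.0 kΩ × 0.0940/0.9060 = 4.88 kΩ.

R_th ≤ 4.88 kΩ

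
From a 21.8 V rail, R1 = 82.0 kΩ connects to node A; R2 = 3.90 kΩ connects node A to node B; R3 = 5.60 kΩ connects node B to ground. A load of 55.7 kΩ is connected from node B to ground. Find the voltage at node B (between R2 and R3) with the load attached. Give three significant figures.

At node B, R3 is in parallel with the load: R3‖R_L = 5.088 kΩ.
Below node A the resistance is R2 + (R3‖R_L) = 8.988 kΩ, so V_A = 21.8 × 8.988/90.99 = 2.154 V.
Then V_B = V_A × (R3‖R_L)/(R2 + R3‖R_L) = 2.154 × 5.088/8.988 = 1.22 V.

V ≈ 1.22 V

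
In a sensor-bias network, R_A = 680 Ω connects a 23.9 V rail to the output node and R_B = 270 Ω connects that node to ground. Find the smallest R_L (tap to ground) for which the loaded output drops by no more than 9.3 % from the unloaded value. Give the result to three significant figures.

Output resistance R_th = R_A‖R_B = (680 × 270)/950.0 = 193.3 Ω.
The fractional drop is R_th/(R_th + R_L); requiring this ≤ 0.0930 gives R_L ≥ R_th(1/0.0930 − 1) = 193.3 × 9.753 = 1.88 kΩ.

R_L(min) ≈ 1.88 kΩ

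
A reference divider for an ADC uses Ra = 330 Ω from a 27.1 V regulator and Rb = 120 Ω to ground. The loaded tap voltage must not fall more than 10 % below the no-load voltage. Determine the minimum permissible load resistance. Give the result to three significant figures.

R_L(min) ≈ 792 Ω

Output resistance R_th = Ra‖Rb = (330 × 120)/450.0 = 88.00 Ω.
The fractional drop is R_th/(R_th + R_L); requiring this ≤ 0.100 gives R_L ≥ R_th(1/0.100 − 1) = 88.00 × 9.000 = 792 Ω.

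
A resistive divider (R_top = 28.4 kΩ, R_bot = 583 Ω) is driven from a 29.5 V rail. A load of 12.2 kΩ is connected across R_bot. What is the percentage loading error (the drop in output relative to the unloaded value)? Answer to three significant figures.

4.47 %

The divider's output (Thévenin) resistance is R_top‖R_bot = 571.3 Ω.
Fractional drop under load = R_th/(R_th + R_L) = 571.3 / (571.3 + 12200) = 0.04473.
So the output falls by 4.47 %.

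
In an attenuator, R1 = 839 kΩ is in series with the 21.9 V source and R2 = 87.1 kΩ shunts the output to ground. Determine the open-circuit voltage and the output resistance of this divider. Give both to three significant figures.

V_th = 2.06 V, R_th = 78.9 kΩ

V_th is the open-circuit tap voltage: 21.9 × 87.1/(839 + 87.1) = 2.06 V.
With the supply zeroed, R1 and R2 appear in parallel from the tap: R_th = R1‖R2 = (839 × 87.1)/926.1 = 78.9 kΩ.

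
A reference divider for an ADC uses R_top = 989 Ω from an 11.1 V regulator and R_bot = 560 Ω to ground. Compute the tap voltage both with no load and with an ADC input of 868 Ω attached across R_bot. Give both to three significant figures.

Open-circuit: V = 11.1 × 560/(989 + 560) = 4.01 V.
With the load, R_bot becomes R_bot‖R_L = 340.4 Ω, so V = 11.1 × 340.4/1329 = 2.84 V.

Unloaded: 4.01 V; loaded: 2.84 V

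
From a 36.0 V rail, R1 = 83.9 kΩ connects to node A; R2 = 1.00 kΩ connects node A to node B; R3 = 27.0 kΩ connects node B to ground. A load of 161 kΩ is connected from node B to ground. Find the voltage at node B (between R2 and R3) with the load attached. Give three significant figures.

At node B, R3 is in parallel with the load: R3‖R_L = 23.12 kΩ.
Below node A the resistance is R2 + (R3‖R_L) = 24.12 kΩ, so V_A = 36.0 × 24.12/108.0 = 8.039 V.
Then V_B = V_A × (R3‖R_L)/(R2 + R3‖R_L) = 8.039 × 23.12/24.12 = 7.71 V.

V ≈ 7.71 V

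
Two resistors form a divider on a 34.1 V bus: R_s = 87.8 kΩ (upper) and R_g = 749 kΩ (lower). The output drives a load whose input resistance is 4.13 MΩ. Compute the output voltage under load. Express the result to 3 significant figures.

The load sits in parallel with R_g: R_g‖R_L = (749 × 4130) / (749 + 4130) = 634.0 kΩ.
V_out = 34.1 × 634.0 / (87.8 + 634.0) = 34.1 × 634.0/721.8 = 30.0 V.

V_out ≈ 30.0 V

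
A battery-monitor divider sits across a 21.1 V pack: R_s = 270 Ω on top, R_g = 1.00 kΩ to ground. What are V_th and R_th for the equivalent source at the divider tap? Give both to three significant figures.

V_th = 16.6 V, R_th = 213 Ω

V_th is the open-circuit tap voltage: 21.1 × 1000/(270 + 1000) = 16.6 V.
With the supply zeroed, R_s and R_g appear in parallel from the tap: R_th = R_s‖R_g = (270 × 1000)/1270 = 213 Ω.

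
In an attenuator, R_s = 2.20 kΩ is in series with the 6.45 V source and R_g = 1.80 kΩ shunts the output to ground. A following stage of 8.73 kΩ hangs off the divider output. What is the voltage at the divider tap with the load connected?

The load sits in parallel with R_g: R_g‖R_L = (1.80 × 8.73) / (1.80 + 8.73) = 1.492 kΩ.
V_out = 6.45 × 1.492 / (2.20 + 1.492) = 6.45 × 1.492/3.692 = 2.61 V.
(Unloaded it would have been 2.90 V.)

V_out ≈ 2.61 V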